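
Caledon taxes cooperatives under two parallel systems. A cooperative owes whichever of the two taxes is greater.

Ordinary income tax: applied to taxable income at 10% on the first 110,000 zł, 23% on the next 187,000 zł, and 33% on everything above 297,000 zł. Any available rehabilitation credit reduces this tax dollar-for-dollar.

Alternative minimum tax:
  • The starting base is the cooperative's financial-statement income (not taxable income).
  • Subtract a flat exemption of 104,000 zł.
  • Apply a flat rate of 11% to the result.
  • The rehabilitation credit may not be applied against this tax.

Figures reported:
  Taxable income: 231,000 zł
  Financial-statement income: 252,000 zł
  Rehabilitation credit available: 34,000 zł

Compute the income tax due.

16,280 zł

Ordinary income tax:
  110,000 zł × 10% = 11,000 zł
  121,000 zł × 23% = 27,830 zł
  → 38,830 zł
  Less rehabilitation credit 34,000 zł → 4,830 zł

Alternative minimum tax:
  Base (financial-statement income): 252,000 zł
  Less exemption 104,000 zł → base 148,000 zł
  148,000 zł × 11% = 16,280 zł

16,280 zł > 4,830 zł, so the alternative minimum tax is the binding amount.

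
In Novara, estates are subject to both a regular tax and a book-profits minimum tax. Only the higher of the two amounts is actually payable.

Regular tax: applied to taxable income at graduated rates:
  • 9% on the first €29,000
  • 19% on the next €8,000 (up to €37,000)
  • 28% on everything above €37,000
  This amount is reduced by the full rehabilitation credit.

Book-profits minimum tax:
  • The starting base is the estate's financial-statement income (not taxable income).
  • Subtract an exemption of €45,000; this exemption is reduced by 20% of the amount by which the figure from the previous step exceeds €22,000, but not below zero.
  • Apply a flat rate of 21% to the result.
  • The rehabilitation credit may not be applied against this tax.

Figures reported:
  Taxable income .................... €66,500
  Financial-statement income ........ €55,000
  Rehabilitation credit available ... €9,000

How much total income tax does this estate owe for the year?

Book-profits minimum tax:
  Base (financial-statement income): €55,000
  Exemption: €45,000 − 20% × (€55,000 − €22,000) = €45,000 − €6,600 = €38,400
  Base: €55,000 − €38,400 = €16,600
  €16,600 × 21% = €3,486

Regular tax:
  €29,000 × 9% = €2,610
  €8,000 × 19% = €1,520
  €29,500 × 28% = €8,260
  → €12,390
  Less rehabilitation credit €9,000 → €3,390

€3,486 > €3,390, so the book-profits minimum tax is the binding amount.

€3,486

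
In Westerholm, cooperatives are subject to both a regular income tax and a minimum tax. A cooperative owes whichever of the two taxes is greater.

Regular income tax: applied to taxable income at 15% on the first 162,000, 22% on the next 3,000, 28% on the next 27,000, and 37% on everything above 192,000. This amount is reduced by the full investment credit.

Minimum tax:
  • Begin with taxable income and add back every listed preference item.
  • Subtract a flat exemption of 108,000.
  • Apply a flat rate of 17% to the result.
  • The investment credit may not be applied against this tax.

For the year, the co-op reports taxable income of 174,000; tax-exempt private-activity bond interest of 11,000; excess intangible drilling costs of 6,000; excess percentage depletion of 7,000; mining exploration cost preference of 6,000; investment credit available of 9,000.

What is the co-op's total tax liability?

Minimum tax:
  Adjusted income: 174,000 + 11,000 + 6,000 + 7,000 + 6,000 = 204,000
  Less exemption 108,000 → base 96,000
  96,000 × 17% = 16,320

Regular income tax:
  162,000 × 15% = 24,300
  3,000 × 22% = 660
  9,000 × 28% = 2,520
  → 27,480
  Less investment credit 9,000 → 18,480

18,480 > 16,320, so the regular income tax governs.

18,480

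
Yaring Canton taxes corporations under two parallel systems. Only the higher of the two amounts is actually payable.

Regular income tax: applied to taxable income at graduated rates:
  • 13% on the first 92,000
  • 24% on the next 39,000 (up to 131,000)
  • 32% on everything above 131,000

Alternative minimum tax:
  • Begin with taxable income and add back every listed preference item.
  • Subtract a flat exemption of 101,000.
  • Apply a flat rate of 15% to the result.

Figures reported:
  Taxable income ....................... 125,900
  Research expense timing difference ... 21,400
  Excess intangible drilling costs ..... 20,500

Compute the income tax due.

20,096

Alternative minimum tax:
  Adjusted income: 125,900 + 21,400 + 20,500 = 167,800
  Less exemption 101,000 → base 66,800
  66,800 × 15% = 10,020

Regular income tax:
  92,000 × 13% = 11,960
  33,900 × 24% = 8,136
  → 20,096

20,096 > 10,020, so the regular income tax governs.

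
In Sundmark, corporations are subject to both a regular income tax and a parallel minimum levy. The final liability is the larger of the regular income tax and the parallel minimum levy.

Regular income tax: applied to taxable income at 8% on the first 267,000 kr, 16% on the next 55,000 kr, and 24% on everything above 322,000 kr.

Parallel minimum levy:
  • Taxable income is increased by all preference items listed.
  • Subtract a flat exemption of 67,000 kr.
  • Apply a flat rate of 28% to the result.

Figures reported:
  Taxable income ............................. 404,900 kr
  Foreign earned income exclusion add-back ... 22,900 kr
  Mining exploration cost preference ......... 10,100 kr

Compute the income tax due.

103,852 kr

Parallel minimum levy:
  Adjusted income: 404,900 kr + 22,900 kr + 10,100 kr = 437,900 kr
  Less exemption 67,000 kr → base 370,900 kr
  370,900 kr × 28% = 103,852 kr

Regular income tax:
  267,000 kr × 8% = 21,360 kr
  55,000 kr × 16% = 8,800 kr
  82,900 kr × 24% = 19,896 kr
  → 50,056 kr

103,852 kr > 50,056 kr, so the parallel minimum levy is the binding amount.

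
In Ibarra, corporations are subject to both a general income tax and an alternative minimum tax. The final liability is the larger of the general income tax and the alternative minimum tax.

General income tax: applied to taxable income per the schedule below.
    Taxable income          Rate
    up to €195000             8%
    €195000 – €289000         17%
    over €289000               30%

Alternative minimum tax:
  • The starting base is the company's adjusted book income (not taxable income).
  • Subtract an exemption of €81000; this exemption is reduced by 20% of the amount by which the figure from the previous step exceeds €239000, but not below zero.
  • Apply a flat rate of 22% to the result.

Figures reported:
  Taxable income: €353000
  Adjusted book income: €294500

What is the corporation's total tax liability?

General income tax:
  €195000 × 8% = €15600
  €94000 × 17% = €15980
  €64000 × 30% = €19200
  → €50780

Alternative minimum tax:
  Base (adjusted book income): €294500
  Exemption: €81000 − 20% × (€294500 − €239000) = €81000 − €11100 = €69900
  Base: €294500 − €69900 = €224600
  €224600 × 22% = €49412

€50780 > €49412, so the general income tax governs.

€50780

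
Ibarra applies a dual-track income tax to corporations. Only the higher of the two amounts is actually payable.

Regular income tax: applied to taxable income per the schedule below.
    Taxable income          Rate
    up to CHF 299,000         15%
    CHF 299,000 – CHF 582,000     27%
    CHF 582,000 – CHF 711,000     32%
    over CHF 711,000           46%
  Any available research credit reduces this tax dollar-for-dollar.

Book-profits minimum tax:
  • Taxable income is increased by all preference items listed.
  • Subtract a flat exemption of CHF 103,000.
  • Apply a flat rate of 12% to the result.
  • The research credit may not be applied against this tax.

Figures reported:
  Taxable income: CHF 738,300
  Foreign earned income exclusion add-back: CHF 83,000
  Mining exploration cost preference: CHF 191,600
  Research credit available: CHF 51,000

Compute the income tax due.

CHF 124,098

Book-profits minimum tax:
  Adjusted income: CHF 738,300 + CHF 83,000 + CHF 191,600 = CHF 1,012,900
  Less exemption CHF 103,000 → base CHF 909,900
  CHF 909,900 × 12% = CHF 109,188

Regular income tax:
  CHF 299,000 × 15% = CHF 44,850
  CHF 283,000 × 27% = CHF 76,410
  CHF 129,000 × 32% = CHF 41,280
  CHF 27,300 × 46% = CHF 12,558
  → CHF 175,098
  Less research credit CHF 51,000 → CHF 124,098

CHF 124,098 > CHF 109,188, so the regular income tax governs.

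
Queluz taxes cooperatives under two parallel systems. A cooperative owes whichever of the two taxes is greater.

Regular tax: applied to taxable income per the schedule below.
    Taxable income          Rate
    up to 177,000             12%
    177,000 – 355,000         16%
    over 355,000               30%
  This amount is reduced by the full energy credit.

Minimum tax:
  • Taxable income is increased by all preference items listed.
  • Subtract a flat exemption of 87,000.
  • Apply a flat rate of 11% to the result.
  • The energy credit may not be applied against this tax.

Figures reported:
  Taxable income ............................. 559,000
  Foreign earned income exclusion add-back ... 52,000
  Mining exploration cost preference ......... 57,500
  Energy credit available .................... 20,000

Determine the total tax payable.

90,920

Regular tax:
  177,000 × 12% = 21,240
  178,000 × 16% = 28,480
  204,000 × 30% = 61,200
  → 110,920
  Less energy credit 20,000 → 90,920

Minimum tax:
  Adjusted income: 559,000 + 52,000 + 57,500 = 668,500
  Less exemption 87,000 → base 581,500
  581,500 × 11% = 63,965

90,920 > 63,965, so the regular tax governs.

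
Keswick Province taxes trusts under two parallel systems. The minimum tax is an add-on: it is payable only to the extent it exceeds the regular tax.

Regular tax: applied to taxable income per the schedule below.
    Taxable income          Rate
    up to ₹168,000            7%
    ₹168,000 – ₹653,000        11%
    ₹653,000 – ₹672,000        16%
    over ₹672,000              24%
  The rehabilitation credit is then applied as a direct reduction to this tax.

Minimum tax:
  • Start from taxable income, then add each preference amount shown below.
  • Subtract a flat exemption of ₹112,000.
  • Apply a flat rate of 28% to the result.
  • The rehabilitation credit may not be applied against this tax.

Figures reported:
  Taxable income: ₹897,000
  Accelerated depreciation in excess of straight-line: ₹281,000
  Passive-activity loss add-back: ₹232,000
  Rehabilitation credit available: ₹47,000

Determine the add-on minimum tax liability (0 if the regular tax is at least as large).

Minimum tax:
  Adjusted income: ₹897,000 + ₹281,000 + ₹232,000 = ₹1,410,000
  Less exemption ₹112,000 → base ₹1,298,000
  ₹1,298,000 × 28% = ₹363,440

Regular tax:
  ₹168,000 × 7% = ₹11,760
  ₹485,000 × 11% = ₹53,350
  ₹19,000 × 16% = ₹3,040
  ₹225,000 × 24% = ₹54,000
  → ₹122,150
  Less rehabilitation credit ₹47,000 → ₹75,150

Excess of minimum tax over regular tax: ₹363,440 − ₹75,150 = ₹288,290.

₹288,290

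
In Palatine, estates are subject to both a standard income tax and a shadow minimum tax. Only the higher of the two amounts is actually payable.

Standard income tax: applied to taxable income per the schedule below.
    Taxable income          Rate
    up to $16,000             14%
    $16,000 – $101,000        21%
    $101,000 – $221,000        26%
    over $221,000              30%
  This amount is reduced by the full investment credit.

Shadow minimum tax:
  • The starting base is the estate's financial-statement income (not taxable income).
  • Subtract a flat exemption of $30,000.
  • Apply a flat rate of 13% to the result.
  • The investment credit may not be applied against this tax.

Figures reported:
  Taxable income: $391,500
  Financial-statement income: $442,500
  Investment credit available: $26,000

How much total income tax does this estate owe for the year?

$76,440

Shadow minimum tax:
  Base (financial-statement income): $442,500
  Less exemption $30,000 → base $412,500
  $412,500 × 13% = $53,625

Standard income tax:
  $16,000 × 14% = $2,240
  $85,000 × 21% = $17,850
  $120,000 × 26% = $31,200
  $170,500 × 30% = $51,150
  → $102,440
  Less investment credit $26,000 → $76,440

$76,440 > $53,625, so the standard income tax governs.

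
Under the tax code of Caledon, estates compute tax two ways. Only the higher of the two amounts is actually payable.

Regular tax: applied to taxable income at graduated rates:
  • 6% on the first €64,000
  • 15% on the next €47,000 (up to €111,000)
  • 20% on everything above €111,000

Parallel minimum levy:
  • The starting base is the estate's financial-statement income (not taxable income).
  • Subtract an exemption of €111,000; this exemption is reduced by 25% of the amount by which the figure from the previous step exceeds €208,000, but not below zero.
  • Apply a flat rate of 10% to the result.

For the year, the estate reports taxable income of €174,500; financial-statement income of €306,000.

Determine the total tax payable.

€23,590

Parallel minimum levy:
  Base (financial-statement income): €306,000
  Exemption: €111,000 − 25% × (€306,000 − €208,000) = €111,000 − €24,500 = €86,500
  Base: €306,000 − €86,500 = €219,500
  €219,500 × 10% = €21,950

Regular tax:
  €64,000 × 6% = €3,840
  €47,000 × 15% = €7,050
  €63,500 × 20% = €12,700
  → €23,590

€23,590 > €21,950, so the regular tax governs.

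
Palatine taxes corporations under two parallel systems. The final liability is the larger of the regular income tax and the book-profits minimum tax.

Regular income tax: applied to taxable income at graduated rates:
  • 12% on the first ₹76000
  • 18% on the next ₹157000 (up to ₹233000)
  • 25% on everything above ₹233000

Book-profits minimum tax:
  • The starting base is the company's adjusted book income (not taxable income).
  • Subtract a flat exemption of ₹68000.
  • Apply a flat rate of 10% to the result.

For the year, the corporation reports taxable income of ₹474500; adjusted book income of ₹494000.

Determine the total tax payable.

Regular income tax:
  ₹76000 × 12% = ₹9120
  ₹157000 × 18% = ₹28260
  ₹241500 × 25% = ₹60375
  → ₹97755

Book-profits minimum tax:
  Base (adjusted book income): ₹494000
  Less exemption ₹68000 → base ₹426000
  ₹426000 × 10% = ₹42600

₹97755 > ₹42600, so the regular income tax governs.

₹97755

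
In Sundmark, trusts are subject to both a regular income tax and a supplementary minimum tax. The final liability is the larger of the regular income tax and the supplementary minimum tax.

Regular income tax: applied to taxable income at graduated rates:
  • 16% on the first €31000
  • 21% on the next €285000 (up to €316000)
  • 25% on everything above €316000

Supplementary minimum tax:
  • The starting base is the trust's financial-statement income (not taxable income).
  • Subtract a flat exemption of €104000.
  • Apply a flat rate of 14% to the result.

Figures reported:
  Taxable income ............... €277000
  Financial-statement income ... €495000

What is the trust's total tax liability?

Supplementary minimum tax:
  Base (financial-statement income): €495000
  Less exemption €104000 → base €391000
  €391000 × 14% = €54740

Regular income tax:
  €31000 × 16% = €4960
  €246000 × 21% = €51660
  → €56620

€56620 > €54740, so the regular income tax governs.

€56620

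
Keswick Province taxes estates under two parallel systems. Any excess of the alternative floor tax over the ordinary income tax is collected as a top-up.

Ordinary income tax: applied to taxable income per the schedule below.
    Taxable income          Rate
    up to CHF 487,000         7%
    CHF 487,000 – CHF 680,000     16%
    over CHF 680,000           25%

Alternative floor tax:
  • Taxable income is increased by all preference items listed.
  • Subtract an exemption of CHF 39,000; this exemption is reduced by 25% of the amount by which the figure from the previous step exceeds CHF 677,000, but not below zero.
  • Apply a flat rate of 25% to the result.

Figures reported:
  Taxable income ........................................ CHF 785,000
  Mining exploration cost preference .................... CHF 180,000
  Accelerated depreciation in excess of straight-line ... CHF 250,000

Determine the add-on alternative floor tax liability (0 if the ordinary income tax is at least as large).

Alternative floor tax:
  Adjusted income: CHF 785,000 + CHF 180,000 + CHF 250,000 = CHF 1,215,000
  Exemption: 25% × (CHF 1,215,000 − CHF 677,000) = CHF 134,500 ≥ CHF 39,000, so the exemption is fully phased out
  Base: CHF 1,215,000 − CHF 0 = CHF 1,215,000
  CHF 1,215,000 × 25% = CHF 303,750

Ordinary income tax:
  CHF 487,000 × 7% = CHF 34,090
  CHF 193,000 × 16% = CHF 30,880
  CHF 105,000 × 25% = CHF 26,250
  → CHF 91,220

Excess of alternative floor tax over ordinary income tax: CHF 303,750 − CHF 91,220 = CHF 212,530.

CHF 212,530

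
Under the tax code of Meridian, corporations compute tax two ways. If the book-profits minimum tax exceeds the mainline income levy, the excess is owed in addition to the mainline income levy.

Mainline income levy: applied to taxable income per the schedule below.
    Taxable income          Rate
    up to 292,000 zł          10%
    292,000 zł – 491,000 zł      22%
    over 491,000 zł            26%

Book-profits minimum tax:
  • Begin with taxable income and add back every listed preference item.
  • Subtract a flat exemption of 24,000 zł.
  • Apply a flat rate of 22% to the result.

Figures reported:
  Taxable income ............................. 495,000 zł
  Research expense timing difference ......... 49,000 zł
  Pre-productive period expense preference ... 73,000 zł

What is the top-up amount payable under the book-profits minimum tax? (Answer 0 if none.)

Mainline income levy:
  292,000 zł × 10% = 29,200 zł
  199,000 zł × 22% = 43,780 zł
  4,000 zł × 26% = 1,040 zł
  → 74,020 zł

Book-profits minimum tax:
  Adjusted income: 495,000 zł + 49,000 zł + 73,000 zł = 617,000 zł
  Less exemption 24,000 zł → base 593,000 zł
  593,000 zł × 22% = 130,460 zł

Excess of book-profits minimum tax over mainline income levy: 130,460 zł − 74,020 zł = 56,440 zł.

56,440 zł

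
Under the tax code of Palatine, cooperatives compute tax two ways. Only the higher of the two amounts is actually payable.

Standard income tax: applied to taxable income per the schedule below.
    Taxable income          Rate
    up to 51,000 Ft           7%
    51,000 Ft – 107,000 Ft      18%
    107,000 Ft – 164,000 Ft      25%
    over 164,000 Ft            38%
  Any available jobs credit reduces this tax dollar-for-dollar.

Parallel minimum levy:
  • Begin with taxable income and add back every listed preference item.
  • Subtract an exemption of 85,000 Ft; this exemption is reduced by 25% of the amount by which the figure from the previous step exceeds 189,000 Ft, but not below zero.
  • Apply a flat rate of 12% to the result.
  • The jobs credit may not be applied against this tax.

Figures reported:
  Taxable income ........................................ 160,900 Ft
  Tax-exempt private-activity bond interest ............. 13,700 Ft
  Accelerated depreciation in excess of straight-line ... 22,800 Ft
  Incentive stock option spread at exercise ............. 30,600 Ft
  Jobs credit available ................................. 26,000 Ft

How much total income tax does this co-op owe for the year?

Standard income tax:
  51,000 Ft × 7% = 3,570 Ft
  56,000 Ft × 18% = 10,080 Ft
  53,900 Ft × 25% = 13,475 Ft
  → 27,125 Ft
  Less jobs credit 26,000 Ft → 1,125 Ft

Parallel minimum levy:
  Adjusted income: 160,900 Ft + 13,700 Ft + 22,800 Ft + 30,600 Ft = 228,000 Ft
  Exemption: 85,000 Ft − 25% × (228,000 Ft − 189,000 Ft) = 85,000 Ft − 9,750 Ft = 75,250 Ft
  Base: 228,000 Ft − 75,250 Ft = 152,750 Ft
  152,750 Ft × 12% = 18,330 Ft

18,330 Ft > 1,125 Ft, so the parallel minimum levy is the binding amount.

18,330 Ft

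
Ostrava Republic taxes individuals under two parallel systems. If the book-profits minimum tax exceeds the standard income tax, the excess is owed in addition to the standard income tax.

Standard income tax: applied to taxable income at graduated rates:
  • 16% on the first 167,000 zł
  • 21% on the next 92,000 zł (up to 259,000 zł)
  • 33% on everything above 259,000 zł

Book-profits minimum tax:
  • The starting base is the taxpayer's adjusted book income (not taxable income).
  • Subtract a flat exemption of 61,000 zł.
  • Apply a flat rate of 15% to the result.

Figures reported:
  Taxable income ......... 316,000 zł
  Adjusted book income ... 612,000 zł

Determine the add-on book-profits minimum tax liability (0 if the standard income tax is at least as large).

Book-profits minimum tax:
  Base (adjusted book income): 612,000 zł
  Less exemption 61,000 zł → base 551,000 zł
  551,000 zł × 15% = 82,650 zł

Standard income tax:
  167,000 zł × 16% = 26,720 zł
  92,000 zł × 21% = 19,320 zł
  57,000 zł × 33% = 18,810 zł
  → 64,850 zł

Excess of book-profits minimum tax over standard income tax: 82,650 zł − 64,850 zł = 17,800 zł.

17,800 zł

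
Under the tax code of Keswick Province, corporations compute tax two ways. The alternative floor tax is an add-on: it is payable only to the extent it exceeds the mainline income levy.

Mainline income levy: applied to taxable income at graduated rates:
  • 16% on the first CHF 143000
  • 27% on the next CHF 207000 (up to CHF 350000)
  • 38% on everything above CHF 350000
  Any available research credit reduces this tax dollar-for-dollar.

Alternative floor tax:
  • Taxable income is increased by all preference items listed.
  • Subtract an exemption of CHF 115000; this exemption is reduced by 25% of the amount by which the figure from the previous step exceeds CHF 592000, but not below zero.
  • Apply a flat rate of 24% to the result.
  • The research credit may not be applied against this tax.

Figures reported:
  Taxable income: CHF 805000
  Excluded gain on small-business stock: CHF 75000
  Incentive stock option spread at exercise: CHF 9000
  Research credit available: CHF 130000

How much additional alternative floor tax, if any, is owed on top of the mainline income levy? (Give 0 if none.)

CHF 81910

Mainline income levy:
  CHF 143000 × 16% = CHF 22880
  CHF 207000 × 27% = CHF 55890
  CHF 455000 × 38% = CHF 172900
  → CHF 251670
  Less research credit CHF 130000 → CHF 121670

Alternative floor tax:
  Adjusted income: CHF 805000 + CHF 75000 + CHF 9000 = CHF 889000
  Exemption: CHF 115000 − 25% × (CHF 889000 − CHF 592000) = CHF 115000 − CHF 74250 = CHF 40750
  Base: CHF 889000 − CHF 40750 = CHF 848250
  CHF 848250 × 24% = CHF 203580

Excess of alternative floor tax over mainline income levy: CHF 203580 − CHF 121670 = CHF 81910.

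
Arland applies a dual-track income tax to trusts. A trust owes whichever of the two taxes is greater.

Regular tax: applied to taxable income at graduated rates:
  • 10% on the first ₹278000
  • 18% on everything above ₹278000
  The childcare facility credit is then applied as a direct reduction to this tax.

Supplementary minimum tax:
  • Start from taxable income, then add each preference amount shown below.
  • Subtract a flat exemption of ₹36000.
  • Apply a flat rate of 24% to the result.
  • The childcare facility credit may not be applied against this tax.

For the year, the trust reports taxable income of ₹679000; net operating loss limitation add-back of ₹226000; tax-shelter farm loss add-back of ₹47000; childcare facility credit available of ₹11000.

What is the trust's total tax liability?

Supplementary minimum tax:
  Adjusted income: ₹679000 + ₹226000 + ₹47000 = ₹952000
  Less exemption ₹36000 → base ₹916000
  ₹916000 × 24% = ₹219840

Regular tax:
  ₹278000 × 10% = ₹27800
  ₹401000 × 18% = ₹72180
  → ₹99980
  Less childcare facility credit ₹11000 → ₹88980

₹219840 > ₹88980, so the supplementary minimum tax is the binding amount.

₹219840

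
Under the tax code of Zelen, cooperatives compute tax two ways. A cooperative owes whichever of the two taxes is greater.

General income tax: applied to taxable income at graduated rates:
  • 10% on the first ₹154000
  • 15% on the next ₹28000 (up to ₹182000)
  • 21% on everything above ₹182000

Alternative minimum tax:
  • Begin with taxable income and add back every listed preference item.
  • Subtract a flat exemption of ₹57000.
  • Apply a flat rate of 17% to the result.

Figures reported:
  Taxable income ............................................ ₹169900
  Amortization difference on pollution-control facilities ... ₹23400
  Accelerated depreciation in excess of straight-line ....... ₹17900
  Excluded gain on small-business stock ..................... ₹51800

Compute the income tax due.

General income tax:
  ₹154000 × 10% = ₹15400
  ₹15900 × 15% = ₹2385
  → ₹17785

Alternative minimum tax:
  Adjusted income: ₹169900 + ₹23400 + ₹17900 + ₹51800 = ₹263000
  Less exemption ₹57000 → base ₹206000
  ₹206000 × 17% = ₹35020

₹35020 > ₹17785, so the alternative minimum tax is the binding amount.

₹35020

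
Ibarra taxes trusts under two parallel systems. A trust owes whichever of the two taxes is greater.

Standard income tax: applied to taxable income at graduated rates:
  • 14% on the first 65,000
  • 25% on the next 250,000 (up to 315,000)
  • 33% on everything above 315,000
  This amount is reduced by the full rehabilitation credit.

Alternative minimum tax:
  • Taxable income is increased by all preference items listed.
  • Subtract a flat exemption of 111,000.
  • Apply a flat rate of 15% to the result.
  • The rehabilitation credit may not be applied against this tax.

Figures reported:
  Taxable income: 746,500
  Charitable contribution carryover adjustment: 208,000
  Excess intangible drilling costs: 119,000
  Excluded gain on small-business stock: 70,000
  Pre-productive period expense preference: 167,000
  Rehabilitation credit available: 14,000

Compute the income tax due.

Standard income tax:
  65,000 × 14% = 9,100
  250,000 × 25% = 62,500
  431,500 × 33% = 142,395
  → 213,995
  Less rehabilitation credit 14,000 → 199,995

Alternative minimum tax:
  Adjusted income: 746,500 + 208,000 + 119,000 + 70,000 + 167,000 = 1,310,500
  Less exemption 111,000 → base 1,199,500
  1,199,500 × 15% = 179,925

199,995 > 179,925, so the standard income tax governs.

199,995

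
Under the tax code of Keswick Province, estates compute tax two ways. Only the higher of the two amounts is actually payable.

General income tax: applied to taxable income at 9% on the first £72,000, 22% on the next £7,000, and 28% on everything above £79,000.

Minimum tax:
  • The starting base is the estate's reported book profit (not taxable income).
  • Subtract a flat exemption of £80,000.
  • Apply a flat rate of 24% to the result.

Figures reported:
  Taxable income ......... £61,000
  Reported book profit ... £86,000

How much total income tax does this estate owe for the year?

£5,490

Minimum tax:
  Base (reported book profit): £86,000
  Less exemption £80,000 → base £6,000
  £6,000 × 24% = £1,440

General income tax:
  £61,000 × 9% = £5,490

£5,490 > £1,440, so the general income tax governs.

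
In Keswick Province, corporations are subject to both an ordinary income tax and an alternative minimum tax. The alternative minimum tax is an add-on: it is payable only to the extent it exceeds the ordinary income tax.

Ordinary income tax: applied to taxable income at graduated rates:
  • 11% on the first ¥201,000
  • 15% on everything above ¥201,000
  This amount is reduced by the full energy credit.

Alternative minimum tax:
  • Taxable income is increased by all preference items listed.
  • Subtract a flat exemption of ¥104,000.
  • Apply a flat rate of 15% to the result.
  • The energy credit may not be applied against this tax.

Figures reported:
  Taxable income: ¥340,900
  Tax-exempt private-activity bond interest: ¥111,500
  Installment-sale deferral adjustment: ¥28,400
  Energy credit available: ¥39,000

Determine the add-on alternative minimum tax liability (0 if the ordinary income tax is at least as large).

Alternative minimum tax:
  Adjusted income: ¥340,900 + ¥111,500 + ¥28,400 = ¥480,800
  Less exemption ¥104,000 → base ¥376,800
  ¥376,800 × 15% = ¥56,520

Ordinary income tax:
  ¥201,000 × 11% = ¥22,110
  ¥139,900 × 15% = ¥20,985
  → ¥43,095
  Less energy credit ¥39,000 → ¥4,095

Excess of alternative minimum tax over ordinary income tax: ¥56,520 − ¥4,095 = ¥52,425.

¥52,425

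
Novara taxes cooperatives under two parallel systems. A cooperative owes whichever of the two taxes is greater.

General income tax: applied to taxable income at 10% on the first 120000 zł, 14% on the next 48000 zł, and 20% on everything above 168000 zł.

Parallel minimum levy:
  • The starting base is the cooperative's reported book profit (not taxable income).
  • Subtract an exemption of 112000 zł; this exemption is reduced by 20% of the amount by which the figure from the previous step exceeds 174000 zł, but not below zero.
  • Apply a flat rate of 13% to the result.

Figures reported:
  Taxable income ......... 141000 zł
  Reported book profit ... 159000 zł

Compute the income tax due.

General income tax:
  120000 zł × 10% = 12000 zł
  21000 zł × 14% = 2940 zł
  → 14940 zł

Parallel minimum levy:
  Base (reported book profit): 159000 zł
  Exemption: 159000 zł ≤ 174000 zł, so full 112000 zł applies
  Base: 159000 zł − 112000 zł = 47000 zł
  47000 zł × 13% = 6110 zł

14940 zł > 6110 zł, so the general income tax governs.

14940 zł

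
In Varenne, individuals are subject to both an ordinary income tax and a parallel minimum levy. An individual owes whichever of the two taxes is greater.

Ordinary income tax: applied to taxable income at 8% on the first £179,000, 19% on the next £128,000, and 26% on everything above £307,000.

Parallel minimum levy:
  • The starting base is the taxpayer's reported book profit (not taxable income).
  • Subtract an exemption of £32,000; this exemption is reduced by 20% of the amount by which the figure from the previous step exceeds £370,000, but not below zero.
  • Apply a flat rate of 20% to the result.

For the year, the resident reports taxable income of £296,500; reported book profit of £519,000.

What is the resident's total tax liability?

Ordinary income tax:
  £179,000 × 8% = £14,320
  £117,500 × 19% = £22,325
  → £36,645

Parallel minimum levy:
  Base (reported book profit): £519,000
  Exemption: £32,000 − 20% × (£519,000 − £370,000) = £32,000 − £29,800 = £2,200
  Base: £519,000 − £2,200 = £516,800
  £516,800 × 20% = £103,360

£103,360 > £36,645, so the parallel minimum levy is the binding amount.

£103,360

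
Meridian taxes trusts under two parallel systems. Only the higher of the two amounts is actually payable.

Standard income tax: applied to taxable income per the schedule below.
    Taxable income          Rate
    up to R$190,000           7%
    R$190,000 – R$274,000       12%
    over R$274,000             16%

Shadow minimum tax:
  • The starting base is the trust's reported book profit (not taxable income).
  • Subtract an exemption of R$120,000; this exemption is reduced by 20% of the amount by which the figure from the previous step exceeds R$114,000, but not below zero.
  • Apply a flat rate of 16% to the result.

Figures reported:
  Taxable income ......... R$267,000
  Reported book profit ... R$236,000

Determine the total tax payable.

R$22,540

Standard income tax:
  R$190,000 × 7% = R$13,300
  R$77,000 × 12% = R$9,240
  → R$22,540

Shadow minimum tax:
  Base (reported book profit): R$236,000
  Exemption: R$120,000 − 20% × (R$236,000 − R$114,000) = R$120,000 − R$24,400 = R$95,600
  Base: R$236,000 − R$95,600 = R$140,400
  R$140,400 × 16% = R$22,464

R$22,540 > R$22,464, so the standard income tax governs.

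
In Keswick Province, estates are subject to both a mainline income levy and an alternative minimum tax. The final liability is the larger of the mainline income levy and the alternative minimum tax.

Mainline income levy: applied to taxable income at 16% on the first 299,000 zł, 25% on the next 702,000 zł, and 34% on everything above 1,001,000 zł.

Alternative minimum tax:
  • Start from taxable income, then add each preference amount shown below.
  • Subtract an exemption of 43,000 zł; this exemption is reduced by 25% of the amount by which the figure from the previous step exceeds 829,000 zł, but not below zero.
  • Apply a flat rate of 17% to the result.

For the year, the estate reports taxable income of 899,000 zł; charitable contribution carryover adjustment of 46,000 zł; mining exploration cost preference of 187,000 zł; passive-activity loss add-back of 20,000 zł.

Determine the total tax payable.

Mainline income levy:
  299,000 zł × 16% = 47,840 zł
  600,000 zł × 25% = 150,000 zł
  → 197,840 zł

Alternative minimum tax:
  Adjusted income: 899,000 zł + 46,000 zł + 187,000 zł + 20,000 zł = 1,152,000 zł
  Exemption: 25% × (1,152,000 zł − 829,000 zł) = 80,750 zł ≥ 43,000 zł, so the exemption is fully phased out
  Base: 1,152,000 zł − 0 zł = 1,152,000 zł
  1,152,000 zł × 17% = 195,840 zł

197,840 zł > 195,840 zł, so the mainline income levy governs.

197,840 zł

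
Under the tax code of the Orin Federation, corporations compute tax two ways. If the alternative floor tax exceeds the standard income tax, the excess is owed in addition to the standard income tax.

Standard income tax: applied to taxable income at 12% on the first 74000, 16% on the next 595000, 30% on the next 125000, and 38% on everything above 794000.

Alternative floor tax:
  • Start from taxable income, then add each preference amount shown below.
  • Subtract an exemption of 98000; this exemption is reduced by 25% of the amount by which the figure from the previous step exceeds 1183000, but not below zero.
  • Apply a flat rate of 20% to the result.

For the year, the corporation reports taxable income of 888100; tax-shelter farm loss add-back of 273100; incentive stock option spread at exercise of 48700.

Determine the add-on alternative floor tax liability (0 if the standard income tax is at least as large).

46387

Alternative floor tax:
  Adjusted income: 888100 + 273100 + 48700 = 1209900
  Exemption: 98000 − 25% × (1209900 − 1183000) = 98000 − 6725 = 91275
  Base: 1209900 − 91275 = 1118625
  1118625 × 20% = 223725

Standard income tax:
  74000 × 12% = 8880
  595000 × 16% = 95200
  125000 × 30% = 37500
  94100 × 38% = 35758
  → 177338

Excess of alternative floor tax over standard income tax: 223725 − 177338 = 46387.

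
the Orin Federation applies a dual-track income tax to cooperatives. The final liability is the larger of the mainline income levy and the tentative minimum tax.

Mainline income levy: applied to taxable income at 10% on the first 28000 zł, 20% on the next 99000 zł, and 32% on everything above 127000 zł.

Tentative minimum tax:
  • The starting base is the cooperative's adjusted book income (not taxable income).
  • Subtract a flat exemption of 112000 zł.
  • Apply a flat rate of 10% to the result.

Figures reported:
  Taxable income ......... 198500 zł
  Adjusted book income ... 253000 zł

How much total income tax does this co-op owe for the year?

45480 zł

Mainline income levy:
  28000 zł × 10% = 2800 zł
  99000 zł × 20% = 19800 zł
  71500 zł × 32% = 22880 zł
  → 45480 zł

Tentative minimum tax:
  Base (adjusted book income): 253000 zł
  Less exemption 112000 zł → base 141000 zł
  141000 zł × 10% = 14100 zł

45480 zł > 14100 zł, so the mainline income levy governs.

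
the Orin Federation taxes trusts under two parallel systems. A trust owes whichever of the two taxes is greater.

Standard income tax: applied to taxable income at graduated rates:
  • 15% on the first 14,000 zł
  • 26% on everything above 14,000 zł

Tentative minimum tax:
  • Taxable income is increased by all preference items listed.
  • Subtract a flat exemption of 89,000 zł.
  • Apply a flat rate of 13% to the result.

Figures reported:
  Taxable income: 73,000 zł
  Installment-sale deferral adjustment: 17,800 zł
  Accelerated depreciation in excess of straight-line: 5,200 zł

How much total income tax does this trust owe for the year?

Tentative minimum tax:
  Adjusted income: 73,000 zł + 17,800 zł + 5,200 zł = 96,000 zł
  Less exemption 89,000 zł → base 7,000 zł
  7,000 zł × 13% = 910 zł

Standard income tax:
  14,000 zł × 15% = 2,100 zł
  59,000 zł × 26% = 15,340 zł
  → 17,440 zł

17,440 zł > 910 zł, so the standard income tax governs.

17,440 zł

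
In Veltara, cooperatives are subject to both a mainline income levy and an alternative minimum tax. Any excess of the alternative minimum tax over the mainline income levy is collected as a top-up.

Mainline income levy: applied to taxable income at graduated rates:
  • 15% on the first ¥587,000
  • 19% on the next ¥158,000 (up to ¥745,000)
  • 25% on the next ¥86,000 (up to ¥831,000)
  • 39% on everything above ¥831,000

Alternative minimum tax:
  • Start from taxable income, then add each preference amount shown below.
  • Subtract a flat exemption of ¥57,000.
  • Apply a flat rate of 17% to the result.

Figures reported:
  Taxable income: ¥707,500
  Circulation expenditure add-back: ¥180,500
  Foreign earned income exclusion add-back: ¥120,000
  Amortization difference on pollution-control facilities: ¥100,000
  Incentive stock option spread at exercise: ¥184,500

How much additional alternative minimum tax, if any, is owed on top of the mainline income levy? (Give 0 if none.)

¥99,090

Mainline income levy:
  ¥587,000 × 15% = ¥88,050
  ¥120,500 × 19% = ¥22,895
  → ¥110,945

Alternative minimum tax:
  Adjusted income: ¥707,500 + ¥180,500 + ¥120,000 + ¥100,000 + ¥184,500 = ¥1,292,500
  Less exemption ¥57,000 → base ¥1,235,500
  ¥1,235,500 × 17% = ¥210,035

Excess of alternative minimum tax over mainline income levy: ¥210,035 − ¥110,945 = ¥99,090.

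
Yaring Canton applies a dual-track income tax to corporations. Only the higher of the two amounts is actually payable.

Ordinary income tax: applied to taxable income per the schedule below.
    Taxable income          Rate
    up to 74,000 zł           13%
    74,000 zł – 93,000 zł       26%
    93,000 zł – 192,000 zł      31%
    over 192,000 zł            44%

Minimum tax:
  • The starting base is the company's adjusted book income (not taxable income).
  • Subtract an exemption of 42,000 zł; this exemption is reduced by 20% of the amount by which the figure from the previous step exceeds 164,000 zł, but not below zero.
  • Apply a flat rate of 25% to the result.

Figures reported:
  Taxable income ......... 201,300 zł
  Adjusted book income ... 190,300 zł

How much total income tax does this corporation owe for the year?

Ordinary income tax:
  74,000 zł × 13% = 9,620 zł
  19,000 zł × 26% = 4,940 zł
  99,000 zł × 31% = 30,690 zł
  9,300 zł × 44% = 4,092 zł
  → 49,342 zł

Minimum tax:
  Base (adjusted book income): 190,300 zł
  Exemption: 42,000 zł − 20% × (190,300 zł − 164,000 zł) = 42,000 zł − 5,260 zł = 36,740 zł
  Base: 190,300 zł − 36,740 zł = 153,560 zł
  153,560 zł × 25% = 38,390 zł

49,342 zł > 38,390 zł, so the ordinary income tax governs.

49,342 zł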